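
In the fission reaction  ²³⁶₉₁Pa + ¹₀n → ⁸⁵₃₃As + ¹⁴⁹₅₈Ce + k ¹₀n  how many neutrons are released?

Conserve mass number: 237 = 85 + 149 + k, so k = 237 − 234 = 3.
Check atomic number: 91 = 33 + 58 + 0 = 91. ✓

3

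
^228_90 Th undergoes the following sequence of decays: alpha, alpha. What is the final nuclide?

Rn-220

Start: (A, Z) = (228, 90).
After α: (224, 88).
After α: (220, 86).
Z = 86 is radon.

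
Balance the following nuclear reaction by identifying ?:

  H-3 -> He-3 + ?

Conserve mass number: 3 = 3 + A, so A = 0.
Conserve atomic number: 1 = 2 + Z, so Z = -1.
A = 0 and Z = -1 is e⁻ — a beta-minus particle.

beta-minus particle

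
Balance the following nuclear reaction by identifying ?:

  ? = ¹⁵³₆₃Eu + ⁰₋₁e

Conserve mass number: A = 153 + 0, so A = 153.
Conserve atomic number: Z = 63 − 1, so Z = 62.
Z = 62 is samarium, so the species is ¹⁵³₆₂Sm.

Sm-153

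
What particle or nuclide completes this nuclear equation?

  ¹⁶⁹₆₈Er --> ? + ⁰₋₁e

Tm-169

Conserve mass number: 169 = A + 0, so A = 169.
Conserve atomic number: 68 = Z − 1, so Z = 69.
Z = 69 is thulium, so the species is ¹⁶⁹₆₉Tm.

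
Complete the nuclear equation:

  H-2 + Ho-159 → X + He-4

Conserve mass number: 2 + 159 = A + 4, so A = 157.
Conserve atomic number: 1 + 67 = Z + 2, so Z = 66.
Z = 66 is dysprosium, so the species is Dy-157.

Dy-157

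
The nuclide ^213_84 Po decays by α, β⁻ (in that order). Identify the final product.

Bi-209

Start: (A, Z) = (213, 84).
After α: (209, 82).
After β⁻: (209, 83).
Z = 83 is bismuth.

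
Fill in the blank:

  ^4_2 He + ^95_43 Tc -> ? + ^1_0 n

Conserve mass number: 4 + 95 = A + 1, so A = 98.
Conserve atomic number: 2 + 43 = Z + 0, so Z = 45.
Z = 45 is rhodium, so the species is ^98_45 Rh.

Rh-98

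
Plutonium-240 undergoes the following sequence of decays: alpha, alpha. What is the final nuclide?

Th-232

Start: (A, Z) = (240, 94).
After α: (236, 92).
After α: (232, 90).
Z = 90 is thorium.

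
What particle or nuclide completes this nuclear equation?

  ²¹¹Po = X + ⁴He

Conserve mass number: 211 = A + 4, so A = 207.
Conserve atomic number: 84 = Z + 2, so Z = 82.
Z = 82 is lead, so the species is ²⁰⁷Pb.

Pb-207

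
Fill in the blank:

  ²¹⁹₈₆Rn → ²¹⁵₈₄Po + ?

alpha particle

Conserve mass number: 219 = 215 + A, so A = 4.
Conserve atomic number: 86 = 84 + Z, so Z = 2.
A = 4 and Z = 2 is ⁴₂He — an alpha particle.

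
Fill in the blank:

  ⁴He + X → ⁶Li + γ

deuteron

Conserve mass number: 4 + A = 6 + 0, so A = 2.
Conserve atomic number: 2 + Z = 3 + 0, so Z = 1.
A = 2 and Z = 1 is ²H — a deuteron.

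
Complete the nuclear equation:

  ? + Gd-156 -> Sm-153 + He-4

neutron

Conserve mass number: A + 156 = 153 + 4, so A = 1.
Conserve atomic number: Z + 64 = 62 + 2, so Z = 0.
A = 1 and Z = 0 is n — a neutron.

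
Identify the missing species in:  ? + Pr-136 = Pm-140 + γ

Conserve mass number: A + 136 = 140 + 0, so A = 4.
Conserve atomic number: Z + 59 = 61 + 0, so Z = 2.
A = 4 and Z = 2 is He-4 — an alpha particle.

alpha particle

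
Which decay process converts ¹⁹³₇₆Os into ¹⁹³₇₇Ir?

ΔA = 193 − 193 = 0; ΔZ = 77 − 76 = +1.
A is unchanged and Z rises by 1 — a neutron has become a proton (β⁻ decay).

beta-minus decay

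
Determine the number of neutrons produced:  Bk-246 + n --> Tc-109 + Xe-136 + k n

Conserve mass number: 247 = 109 + 136 + k, so k = 247 − 245 = 2.
Check atomic number: 97 = 43 + 54 + 0 = 97. ✓

2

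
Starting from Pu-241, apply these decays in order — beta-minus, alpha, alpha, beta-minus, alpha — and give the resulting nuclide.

Th-229

Start: (A, Z) = (241, 94).
After β⁻: (241, 95).
After α: (237, 93).
After α: (233, 91).
After β⁻: (233, 92).
After α: (229, 90).
Z = 90 is thorium.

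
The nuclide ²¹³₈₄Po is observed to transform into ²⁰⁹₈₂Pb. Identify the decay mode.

ΔA = 209 − 213 = -4; ΔZ = 82 − 84 = -2.
A drops by 4 and Z drops by 2 — the signature of alpha emission.

alpha decay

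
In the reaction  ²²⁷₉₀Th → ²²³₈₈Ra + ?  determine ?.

Conserve mass number: 227 = 223 + A, so A = 4.
Conserve atomic number: 90 = 88 + Z, so Z = 2.
A = 4 and Z = 2 is ⁴₂He — an alpha particle.

alpha particle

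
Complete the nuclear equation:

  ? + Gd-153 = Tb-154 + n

deuteron

Conserve mass number: A + 153 = 154 + 1, so A = 2.
Conserve atomic number: Z + 64 = 65 + 0, so Z = 1.
A = 2 and Z = 1 is H-2 — a deuteron.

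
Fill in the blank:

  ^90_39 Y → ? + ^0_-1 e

Zr-90

Conserve mass number: 90 = A + 0, so A = 90.
Conserve atomic number: 39 = Z − 1, so Z = 40.
Z = 40 is zirconium, so the species is ^90_40 Zr.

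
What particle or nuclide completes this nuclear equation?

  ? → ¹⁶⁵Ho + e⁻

Dy-165

Conserve mass number: A = 165 + 0, so A = 165.
Conserve atomic number: Z = 67 − 1, so Z = 66.
Z = 66 is dysprosium, so the species is ¹⁶⁵Dy.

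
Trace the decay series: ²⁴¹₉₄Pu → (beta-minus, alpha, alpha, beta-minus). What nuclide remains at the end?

U-233

Start: (A, Z) = (241, 94).
After β⁻: (241, 95).
After α: (237, 93).
After α: (233, 91).
After β⁻: (233, 92).
Z = 92 is uranium.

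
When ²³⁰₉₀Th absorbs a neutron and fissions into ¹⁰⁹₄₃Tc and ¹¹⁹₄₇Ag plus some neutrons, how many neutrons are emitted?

Conserve mass number: 231 = 109 + 119 + k, so k = 231 − 228 = 3.
Check atomic number: 90 = 43 + 47 + 0 = 90. ✓

3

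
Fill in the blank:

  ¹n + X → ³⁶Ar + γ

Conserve mass number: 1 + A = 36 + 0, so A = 35.
Conserve atomic number: 0 + Z = 18 + 0, so Z = 18.
Z = 18 is argon, so the species is ³⁵Ar.

Ar-35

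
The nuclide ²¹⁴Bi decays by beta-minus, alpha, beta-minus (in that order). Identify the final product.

Bi-210

Start: (A, Z) = (214, 83).
After β⁻: (214, 84).
After α: (210, 82).
After β⁻: (210, 83).
Z = 83 is bismuth.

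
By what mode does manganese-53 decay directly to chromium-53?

ΔA = 53 − 53 = 0; ΔZ = 24 − 25 = -1.
A is unchanged and Z drops by 1 — a proton has become a neutron (β⁺ emission or electron capture).

beta-plus decay or electron capture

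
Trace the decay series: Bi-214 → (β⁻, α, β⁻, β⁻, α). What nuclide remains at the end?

Pb-206

Start: (A, Z) = (214, 83).
After β⁻: (214, 84).
After α: (210, 82).
After β⁻: (210, 83).
After β⁻: (210, 84).
After α: (206, 82).
Z = 82 is lead.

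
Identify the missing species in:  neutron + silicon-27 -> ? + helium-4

Conserve mass number: 1 + 27 = A + 4, so A = 24.
Conserve atomic number: 0 + 14 = Z + 2, so Z = 12.
Z = 12 is magnesium, so the species is magnesium-24.

Mg-24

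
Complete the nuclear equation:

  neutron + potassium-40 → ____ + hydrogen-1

Ar-40

Conserve mass number: 1 + 40 = A + 1, so A = 40.
Conserve atomic number: 0 + 19 = Z + 1, so Z = 18.
Z = 18 is argon, so the species is argon-40.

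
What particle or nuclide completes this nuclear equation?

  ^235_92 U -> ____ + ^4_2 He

Conserve mass number: 235 = A + 4, so A = 231.
Conserve atomic number: 92 = Z + 2, so Z = 90.
Z = 90 is thorium, so the species is ^231_90 Th.

Th-231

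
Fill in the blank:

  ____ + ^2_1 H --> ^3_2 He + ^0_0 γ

proton

Conserve mass number: A + 2 = 3 + 0, so A = 1.
Conserve atomic number: Z + 1 = 2 + 0, so Z = 1.
A = 1 and Z = 1 is ^1_1 H — a proton.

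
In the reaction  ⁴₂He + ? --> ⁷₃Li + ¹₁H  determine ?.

Conserve mass number: 4 + A = 7 + 1, so A = 4.
Conserve atomic number: 2 + Z = 3 + 1, so Z = 2.
A = 4 and Z = 2 is ⁴₂He — an alpha particle.

alpha particle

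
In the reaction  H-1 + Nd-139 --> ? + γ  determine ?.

Pm-140

Conserve mass number: 1 + 139 = A + 0, so A = 140.
Conserve atomic number: 1 + 60 = Z + 0, so Z = 61.
Z = 61 is promethium, so the species is Pm-140.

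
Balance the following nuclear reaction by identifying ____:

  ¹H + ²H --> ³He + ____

gamma ray

Conserve mass number: 1 + 2 = 3 + A, so A = 0.
Conserve atomic number: 1 + 1 = 2 + Z, so Z = 0.
A = 0 and Z = 0 is γ — a gamma ray.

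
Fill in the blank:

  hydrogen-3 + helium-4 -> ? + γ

Conserve mass number: 3 + 4 = A + 0, so A = 7.
Conserve atomic number: 1 + 2 = Z + 0, so Z = 3.
Z = 3 is lithium, so the species is lithium-7.

Li-7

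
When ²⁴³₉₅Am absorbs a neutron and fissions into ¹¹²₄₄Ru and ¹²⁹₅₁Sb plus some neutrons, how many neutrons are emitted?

3

Conserve mass number: 244 = 112 + 129 + k, so k = 244 − 241 = 3.
Check atomic number: 95 = 44 + 51 + 0 = 95. ✓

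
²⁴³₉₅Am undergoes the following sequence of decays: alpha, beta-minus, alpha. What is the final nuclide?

U-235

Start: (A, Z) = (243, 95).
After α: (239, 93).
After β⁻: (239, 94).
After α: (235, 92).
Z = 92 is uranium.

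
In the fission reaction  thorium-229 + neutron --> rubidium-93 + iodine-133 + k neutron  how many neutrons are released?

4

Conserve mass number: 230 = 93 + 133 + k, so k = 230 − 226 = 4.
Check atomic number: 90 = 37 + 53 + 0 = 90. ✓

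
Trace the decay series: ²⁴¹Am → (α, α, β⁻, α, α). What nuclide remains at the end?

Ra-225

Start: (A, Z) = (241, 95).
After α: (237, 93).
After α: (233, 91).
After β⁻: (233, 92).
After α: (229, 90).
After α: (225, 88).
Z = 88 is radium.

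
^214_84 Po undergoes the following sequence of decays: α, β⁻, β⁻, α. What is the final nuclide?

Pb-206

Start: (A, Z) = (214, 84).
After α: (210, 82).
After β⁻: (210, 83).
After β⁻: (210, 84).
After α: (206, 82).
Z = 82 is lead.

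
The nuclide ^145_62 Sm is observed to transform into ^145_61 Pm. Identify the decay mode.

beta-plus decay or electron capture

ΔA = 145 − 145 = 0; ΔZ = 61 − 62 = -1.
A is unchanged and Z drops by 1 — a proton has become a neutron (β⁺ emission or electron capture).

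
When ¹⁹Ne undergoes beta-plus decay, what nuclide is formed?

F-19

Beta-plus decay: mass number changes by +0, atomic number by -1.
A: 19 = 19; Z: 10 − 1 = 9.
Z = 9 is fluorine, so the daughter is ¹⁹F.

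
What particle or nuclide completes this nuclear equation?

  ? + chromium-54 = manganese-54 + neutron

Conserve mass number: A + 54 = 54 + 1, so A = 1.
Conserve atomic number: Z + 24 = 25 + 0, so Z = 1.
A = 1 and Z = 1 is hydrogen-1 — a proton.

proton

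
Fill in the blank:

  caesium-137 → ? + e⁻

Ba-137

Conserve mass number: 137 = A + 0, so A = 137.
Conserve atomic number: 55 = Z − 1, so Z = 56.
Z = 56 is barium, so the species is barium-137.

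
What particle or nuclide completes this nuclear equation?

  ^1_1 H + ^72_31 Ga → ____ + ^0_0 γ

Ge-73

Conserve mass number: 1 + 72 = A + 0, so A = 73.
Conserve atomic number: 1 + 31 = Z + 0, so Z = 32.
Z = 32 is germanium, so the species is ^73_32 Ge.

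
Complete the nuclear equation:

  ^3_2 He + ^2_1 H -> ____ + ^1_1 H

He-4

Conserve mass number: 3 + 2 = A + 1, so A = 4.
Conserve atomic number: 2 + 1 = Z + 1, so Z = 2.
A = 4 and Z = 2 is ^4_2 He — an alpha particle.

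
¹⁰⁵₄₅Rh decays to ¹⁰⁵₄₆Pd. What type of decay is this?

beta-minus decay

ΔA = 105 − 105 = 0; ΔZ = 46 − 45 = +1.
A is unchanged and Z rises by 1 — a neutron has become a proton (β⁻ decay).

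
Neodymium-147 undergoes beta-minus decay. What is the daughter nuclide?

Beta-minus decay: mass number changes by +0, atomic number by +1.
A: 147 = 147; Z: 60 + 1 = 61.
Z = 61 is promethium, so the daughter is promethium-147.

Pm-147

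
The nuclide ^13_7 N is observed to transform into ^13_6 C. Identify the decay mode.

ΔA = 13 − 13 = 0; ΔZ = 6 − 7 = -1.
A is unchanged and Z drops by 1 — a proton has become a neutron (β⁺ emission or electron capture).

beta-plus decay or electron capture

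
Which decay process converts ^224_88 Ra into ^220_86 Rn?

ΔA = 220 − 224 = -4; ΔZ = 86 − 88 = -2.
A drops by 4 and Z drops by 2 — the signature of alpha emission.

alpha decay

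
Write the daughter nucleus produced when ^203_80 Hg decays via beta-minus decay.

Beta-minus decay: mass number changes by +0, atomic number by +1.
A: 203 = 203; Z: 80 + 1 = 81.
Z = 81 is thallium, so the daughter is ^203_81 Tl.

Tl-203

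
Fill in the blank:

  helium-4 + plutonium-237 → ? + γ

Conserve mass number: 4 + 237 = A + 0, so A = 241.
Conserve atomic number: 2 + 94 = Z + 0, so Z = 96.
Z = 96 is curium, so the species is curium-241.

Cm-241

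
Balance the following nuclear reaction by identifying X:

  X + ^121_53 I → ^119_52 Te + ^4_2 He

deuteron

Conserve mass number: A + 121 = 119 + 4, so A = 2.
Conserve atomic number: Z + 53 = 52 + 2, so Z = 1.
A = 2 and Z = 1 is ^2_1 H — a deuteron.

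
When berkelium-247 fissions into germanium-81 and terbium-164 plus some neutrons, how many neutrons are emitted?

2

Conserve mass number: 247 = 81 + 164 + k, so k = 247 − 245 = 2.
Check atomic number: 97 = 32 + 65 + 0 = 97. ✓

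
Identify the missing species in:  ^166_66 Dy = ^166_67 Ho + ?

beta-minus particle

Conserve mass number: 166 = 166 + A, so A = 0.
Conserve atomic number: 66 = 67 + Z, so Z = -1.
A = 0 and Z = -1 is ^0_-1 e — a beta-minus particle.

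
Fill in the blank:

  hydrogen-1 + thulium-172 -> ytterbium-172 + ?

neutron

Conserve mass number: 1 + 172 = 172 + A, so A = 1.
Conserve atomic number: 1 + 69 = 70 + Z, so Z = 0.
A = 1 and Z = 0 is neutron — a neutron.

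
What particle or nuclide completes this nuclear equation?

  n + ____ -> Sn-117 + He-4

Te-120

Conserve mass number: 1 + A = 117 + 4, so A = 120.
Conserve atomic number: 0 + Z = 50 + 2, so Z = 52.
Z = 52 is tellurium, so the species is Te-120.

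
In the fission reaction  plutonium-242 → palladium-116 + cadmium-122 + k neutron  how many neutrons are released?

Conserve mass number: 242 = 116 + 122 + k, so k = 242 − 238 = 4.
Check atomic number: 94 = 46 + 48 + 0 = 94. ✓

4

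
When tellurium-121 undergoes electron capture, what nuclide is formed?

Electron capture: mass number changes by +0, atomic number by -1.
A: 121 = 121; Z: 52 − 1 = 51.
Z = 51 is antimony, so the daughter is antimony-121.

Sb-121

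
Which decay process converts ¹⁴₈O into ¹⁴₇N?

ΔA = 14 − 14 = 0; ΔZ = 7 − 8 = -1.
A is unchanged and Z drops by 1 — a proton has become a neutron (β⁺ emission or electron capture).

beta-plus decay or electron capture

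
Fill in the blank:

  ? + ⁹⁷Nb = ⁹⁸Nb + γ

Conserve mass number: A + 97 = 98 + 0, so A = 1.
Conserve atomic number: Z + 41 = 41 + 0, so Z = 0.
A = 1 and Z = 0 is ¹n — a neutron.

neutron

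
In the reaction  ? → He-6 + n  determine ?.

He-7

Conserve mass number: A = 6 + 1, so A = 7.
Conserve atomic number: Z = 2 + 0, so Z = 2.
Z = 2 is helium, so the species is He-7.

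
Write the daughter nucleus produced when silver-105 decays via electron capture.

Electron capture: mass number changes by +0, atomic number by -1.
A: 105 = 105; Z: 47 − 1 = 46.
Z = 46 is palladium, so the daughter is palladium-105.

Pd-105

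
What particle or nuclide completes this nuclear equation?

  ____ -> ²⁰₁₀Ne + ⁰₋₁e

F-20

Conserve mass number: A = 20 + 0, so A = 20.
Conserve atomic number: Z = 10 − 1, so Z = 9.
Z = 9 is fluorine, so the species is ²⁰₉F.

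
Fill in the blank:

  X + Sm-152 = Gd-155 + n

Conserve mass number: A + 152 = 155 + 1, so A = 4.
Conserve atomic number: Z + 62 = 64 + 0, so Z = 2.
A = 4 and Z = 2 is He-4 — an alpha particle.

alpha particle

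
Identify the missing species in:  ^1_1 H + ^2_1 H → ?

He-3

Conserve mass number: 1 + 2 = A, so A = 3.
Conserve atomic number: 1 + 1 = Z, so Z = 2.
Z = 2 is helium, so the species is ^3_2 He.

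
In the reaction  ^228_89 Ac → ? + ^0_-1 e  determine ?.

Th-228

Conserve mass number: 228 = A + 0, so A = 228.
Conserve atomic number: 89 = Z − 1, so Z = 90.
Z = 90 is thorium, so the species is ^228_90 Th.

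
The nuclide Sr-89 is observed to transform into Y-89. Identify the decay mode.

beta-minus decay

ΔA = 89 − 89 = 0; ΔZ = 39 − 38 = +1.
A is unchanged and Z rises by 1 — a neutron has become a proton (β⁻ decay).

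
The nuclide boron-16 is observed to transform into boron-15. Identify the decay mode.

ΔA = 15 − 16 = -1; ΔZ = 5 − 5 = +0.
A drops by 1 with Z unchanged — a neutron was emitted.

neutron emission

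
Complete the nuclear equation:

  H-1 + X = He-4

triton

Conserve mass number: 1 + A = 4, so A = 3.
Conserve atomic number: 1 + Z = 2, so Z = 1.
A = 3 and Z = 1 is H-3 — a triton.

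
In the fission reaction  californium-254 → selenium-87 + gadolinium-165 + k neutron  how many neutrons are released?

2

Conserve mass number: 254 = 87 + 165 + k, so k = 254 − 252 = 2.
Check atomic number: 98 = 34 + 64 + 0 = 98. ✓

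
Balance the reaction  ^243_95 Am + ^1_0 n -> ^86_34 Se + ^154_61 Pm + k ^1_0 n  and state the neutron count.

4

Conserve mass number: 244 = 86 + 154 + k, so k = 244 − 240 = 4.
Check atomic number: 95 = 34 + 61 + 0 = 95. ✓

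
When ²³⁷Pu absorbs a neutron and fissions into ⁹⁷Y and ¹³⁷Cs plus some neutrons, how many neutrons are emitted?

4

Conserve mass number: 238 = 97 + 137 + k, so k = 238 − 234 = 4.
Check atomic number: 94 = 39 + 55 + 0 = 94. ✓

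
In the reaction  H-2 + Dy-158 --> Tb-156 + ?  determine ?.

Conserve mass number: 2 + 158 = 156 + A, so A = 4.
Conserve atomic number: 1 + 66 = 65 + Z, so Z = 2.
A = 4 and Z = 2 is He-4 — an alpha particle.

alpha particle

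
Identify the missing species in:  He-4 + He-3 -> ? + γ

Conserve mass number: 4 + 3 = A + 0, so A = 7.
Conserve atomic number: 2 + 2 = Z + 0, so Z = 4.
Z = 4 is beryllium, so the species is Be-7.

Be-7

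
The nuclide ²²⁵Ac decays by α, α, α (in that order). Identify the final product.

Start: (A, Z) = (225, 89).
After α: (221, 87).
After α: (217, 85).
After α: (213, 83).
Z = 83 is bismuth.

Bi-213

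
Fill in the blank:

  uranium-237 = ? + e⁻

Conserve mass number: 237 = A + 0, so A = 237.
Conserve atomic number: 92 = Z − 1, so Z = 93.
Z = 93 is neptunium, so the species is neptunium-237.

Np-237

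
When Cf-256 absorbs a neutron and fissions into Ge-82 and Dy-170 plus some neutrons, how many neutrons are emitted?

5

Conserve mass number: 257 = 82 + 170 + k, so k = 257 − 252 = 5.
Check atomic number: 98 = 32 + 66 + 0 = 98. ✓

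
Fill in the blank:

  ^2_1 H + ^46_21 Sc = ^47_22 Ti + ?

Conserve mass number: 2 + 46 = 47 + A, so A = 1.
Conserve atomic number: 1 + 21 = 22 + Z, so Z = 0.
A = 1 and Z = 0 is ^1_0 n — a neutron.

neutron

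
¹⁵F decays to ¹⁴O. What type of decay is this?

proton emission

ΔA = 14 − 15 = -1; ΔZ = 8 − 9 = -1.
A drops by 1 and Z drops by 1 — a proton was emitted.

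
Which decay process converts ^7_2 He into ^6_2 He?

neutron emission

ΔA = 6 − 7 = -1; ΔZ = 2 − 2 = +0.
A drops by 1 with Z unchanged — a neutron was emitted.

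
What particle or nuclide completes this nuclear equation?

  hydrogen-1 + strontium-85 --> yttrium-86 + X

gamma ray

Conserve mass number: 1 + 85 = 86 + A, so A = 0.
Conserve atomic number: 1 + 38 = 39 + Z, so Z = 0.
A = 0 and Z = 0 is γ — a gamma ray.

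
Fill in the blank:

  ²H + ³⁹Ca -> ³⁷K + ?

Conserve mass number: 2 + 39 = 37 + A, so A = 4.
Conserve atomic number: 1 + 20 = 19 + Z, so Z = 2.
A = 4 and Z = 2 is ⁴He — an alpha particle.

alpha particle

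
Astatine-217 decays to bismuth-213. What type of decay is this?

alpha decay

ΔA = 213 − 217 = -4; ΔZ = 83 − 85 = -2.
A drops by 4 and Z drops by 2 — the signature of alpha emission.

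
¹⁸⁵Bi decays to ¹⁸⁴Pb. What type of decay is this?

proton emission

ΔA = 184 − 185 = -1; ΔZ = 82 − 83 = -1.
A drops by 1 and Z drops by 1 — a proton was emitted.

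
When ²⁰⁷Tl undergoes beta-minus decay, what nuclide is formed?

Beta-minus decay: mass number changes by +0, atomic number by +1.
A: 207 = 207; Z: 81 + 1 = 82.
Z = 82 is lead, so the daughter is ²⁰⁷Pb.

Pb-207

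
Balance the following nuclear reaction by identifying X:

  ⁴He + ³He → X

Be-7

Conserve mass number: 4 + 3 = A, so A = 7.
Conserve atomic number: 2 + 2 = Z, so Z = 4.
Z = 4 is beryllium, so the species is ⁷Be.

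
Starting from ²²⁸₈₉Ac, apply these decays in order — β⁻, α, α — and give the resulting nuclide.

Start: (A, Z) = (228, 89).
After β⁻: (228, 90).
After α: (224, 88).
After α: (220, 86).
Z = 86 is radon.

Rn-220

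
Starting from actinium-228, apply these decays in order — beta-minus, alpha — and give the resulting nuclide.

Ra-224

Start: (A, Z) = (228, 89).
After β⁻: (228, 90).
After α: (224, 88).
Z = 88 is radium.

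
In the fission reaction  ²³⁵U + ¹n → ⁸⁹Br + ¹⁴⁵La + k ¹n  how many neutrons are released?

Conserve mass number: 236 = 89 + 145 + k, so k = 236 − 234 = 2.
Check atomic number: 92 = 35 + 57 + 0 = 92. ✓

2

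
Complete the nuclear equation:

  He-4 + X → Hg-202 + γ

Conserve mass number: 4 + A = 202 + 0, so A = 198.
Conserve atomic number: 2 + Z = 80 + 0, so Z = 78.
Z = 78 is platinum, so the species is Pt-198.

Pt-198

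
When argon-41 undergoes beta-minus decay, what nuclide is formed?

K-41

Beta-minus decay: mass number changes by +0, atomic number by +1.
A: 41 = 41; Z: 18 + 1 = 19.
Z = 19 is potassium, so the daughter is potassium-41.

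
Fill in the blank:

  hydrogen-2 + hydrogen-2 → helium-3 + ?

neutron

Conserve mass number: 2 + 2 = 3 + A, so A = 1.
Conserve atomic number: 1 + 1 = 2 + Z, so Z = 0.
A = 1 and Z = 0 is neutron — a neutron.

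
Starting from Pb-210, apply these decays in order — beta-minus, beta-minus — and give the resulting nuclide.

Po-210

Start: (A, Z) = (210, 82).
After β⁻: (210, 83).
After β⁻: (210, 84).
Z = 84 is polonium.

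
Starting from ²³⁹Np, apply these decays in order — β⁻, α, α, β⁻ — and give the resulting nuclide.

Start: (A, Z) = (239, 93).
After β⁻: (239, 94).
After α: (235, 92).
After α: (231, 90).
After β⁻: (231, 91).
Z = 91 is protactinium.

Pa-231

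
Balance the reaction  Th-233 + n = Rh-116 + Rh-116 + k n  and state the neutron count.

Conserve mass number: 234 = 116 + 116 + k, so k = 234 − 232 = 2.
Check atomic number: 90 = 45 + 45 + 0 = 90. ✓

2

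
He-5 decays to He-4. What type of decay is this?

ΔA = 4 − 5 = -1; ΔZ = 2 − 2 = +0.
A drops by 1 with Z unchanged — a neutron was emitted.

neutron emission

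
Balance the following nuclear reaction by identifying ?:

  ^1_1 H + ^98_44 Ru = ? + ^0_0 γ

Conserve mass number: 1 + 98 = A + 0, so A = 99.
Conserve atomic number: 1 + 44 = Z + 0, so Z = 45.
Z = 45 is rhodium, so the species is ^99_45 Rh.

Rh-99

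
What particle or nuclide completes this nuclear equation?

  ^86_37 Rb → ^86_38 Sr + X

Conserve mass number: 86 = 86 + A, so A = 0.
Conserve atomic number: 37 = 38 + Z, so Z = -1.
A = 0 and Z = -1 is ^0_-1 e — a beta-minus particle.

beta-minus particle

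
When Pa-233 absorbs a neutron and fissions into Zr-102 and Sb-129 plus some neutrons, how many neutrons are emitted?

Conserve mass number: 234 = 102 + 129 + k, so k = 234 − 231 = 3.
Check atomic number: 91 = 40 + 51 + 0 = 91. ✓

3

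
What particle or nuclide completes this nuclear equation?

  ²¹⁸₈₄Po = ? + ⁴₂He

Pb-214

Conserve mass number: 218 = A + 4, so A = 214.
Conserve atomic number: 84 = Z + 2, so Z = 82.
Z = 82 is lead, so the species is ²¹⁴₈₂Pb.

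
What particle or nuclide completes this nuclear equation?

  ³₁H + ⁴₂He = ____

Li-7

Conserve mass number: 3 + 4 = A, so A = 7.
Conserve atomic number: 1 + 2 = Z, so Z = 3.
Z = 3 is lithium, so the species is ⁷₃Li.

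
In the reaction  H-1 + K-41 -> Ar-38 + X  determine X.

Conserve mass number: 1 + 41 = 38 + A, so A = 4.
Conserve atomic number: 1 + 19 = 18 + Z, so Z = 2.
A = 4 and Z = 2 is He-4 — an alpha particle.

alpha particle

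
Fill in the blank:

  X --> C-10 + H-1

Conserve mass number: A = 10 + 1, so A = 11.
Conserve atomic number: Z = 6 + 1, so Z = 7.
Z = 7 is nitrogen, so the species is N-11.

N-11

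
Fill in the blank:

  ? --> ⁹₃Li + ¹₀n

Li-10

Conserve mass number: A = 9 + 1, so A = 10.
Conserve atomic number: Z = 3 + 0, so Z = 3.
Z = 3 is lithium, so the species is ¹⁰₃Li.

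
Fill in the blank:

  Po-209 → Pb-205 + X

alpha particle

Conserve mass number: 209 = 205 + A, so A = 4.
Conserve atomic number: 84 = 82 + Z, so Z = 2.
A = 4 and Z = 2 is He-4 — an alpha particle.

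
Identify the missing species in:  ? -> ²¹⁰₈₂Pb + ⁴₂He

Conserve mass number: A = 210 + 4, so A = 214.
Conserve atomic number: Z = 82 + 2, so Z = 84.
Z = 84 is polonium, so the species is ²¹⁴₈₄Po.

Po-214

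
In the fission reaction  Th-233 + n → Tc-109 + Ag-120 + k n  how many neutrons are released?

5

Conserve mass number: 234 = 109 + 120 + k, so k = 234 − 229 = 5.
Check atomic number: 90 = 43 + 47 + 0 = 90. ✓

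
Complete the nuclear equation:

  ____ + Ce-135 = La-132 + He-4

Conserve mass number: A + 135 = 132 + 4, so A = 1.
Conserve atomic number: Z + 58 = 57 + 2, so Z = 1.
A = 1 and Z = 1 is H-1 — a proton.

proton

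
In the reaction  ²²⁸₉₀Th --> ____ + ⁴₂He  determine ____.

Conserve mass number: 228 = A + 4, so A = 224.
Conserve atomic number: 90 = Z + 2, so Z = 88.
Z = 88 is radium, so the species is ²²⁴₈₈Ra.

Ra-224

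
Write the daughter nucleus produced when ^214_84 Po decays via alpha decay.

Alpha decay: mass number changes by -4, atomic number by -2.
A: 214 − 4 = 210; Z: 84 − 2 = 82.
Z = 82 is lead, so the daughter is ^210_82 Pb.

Pb-210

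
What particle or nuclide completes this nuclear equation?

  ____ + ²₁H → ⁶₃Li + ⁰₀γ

Conserve mass number: A + 2 = 6 + 0, so A = 4.
Conserve atomic number: Z + 1 = 3 + 0, so Z = 2.
A = 4 and Z = 2 is ⁴₂He — an alpha particle.

alpha particle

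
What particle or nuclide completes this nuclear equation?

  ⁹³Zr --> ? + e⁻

Nb-93

Conserve mass number: 93 = A + 0, so A = 93.
Conserve atomic number: 40 = Z − 1, so Z = 41.
Z = 41 is niobium, so the species is ⁹³Nb.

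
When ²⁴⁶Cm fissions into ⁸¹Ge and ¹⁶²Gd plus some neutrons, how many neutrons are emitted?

Conserve mass number: 246 = 81 + 162 + k, so k = 246 − 243 = 3.
Check atomic number: 96 = 32 + 64 + 0 = 96. ✓

3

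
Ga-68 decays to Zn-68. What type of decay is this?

beta-plus decay or electron capture

ΔA = 68 − 68 = 0; ΔZ = 30 − 31 = -1.
A is unchanged and Z drops by 1 — a proton has become a neutron (β⁺ emission or electron capture).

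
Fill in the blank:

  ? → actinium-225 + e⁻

Conserve mass number: A = 225 + 0, so A = 225.
Conserve atomic number: Z = 89 − 1, so Z = 88.
Z = 88 is radium, so the species is radium-225.

Ra-225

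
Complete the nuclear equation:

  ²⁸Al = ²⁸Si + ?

Conserve mass number: 28 = 28 + A, so A = 0.
Conserve atomic number: 13 = 14 + Z, so Z = -1.
A = 0 and Z = -1 is e⁻ — a beta-minus particle.

beta-minus particle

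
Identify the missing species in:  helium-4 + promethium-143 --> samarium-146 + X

Conserve mass number: 4 + 143 = 146 + A, so A = 1.
Conserve atomic number: 2 + 61 = 62 + Z, so Z = 1.
A = 1 and Z = 1 is hydrogen-1 — a proton.

proton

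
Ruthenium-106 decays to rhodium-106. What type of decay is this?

ΔA = 106 − 106 = 0; ΔZ = 45 − 44 = +1.
A is unchanged and Z rises by 1 — a neutron has become a proton (β⁻ decay).

beta-minus decay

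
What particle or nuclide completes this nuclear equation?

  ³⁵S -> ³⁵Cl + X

beta-minus particle

Conserve mass number: 35 = 35 + A, so A = 0.
Conserve atomic number: 16 = 17 + Z, so Z = -1.
A = 0 and Z = -1 is e⁻ — a beta-minus particle.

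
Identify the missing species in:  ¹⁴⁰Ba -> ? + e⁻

La-140

Conserve mass number: 140 = A + 0, so A = 140.
Conserve atomic number: 56 = Z − 1, so Z = 57.
Z = 57 is lanthanum, so the species is ¹⁴⁰La.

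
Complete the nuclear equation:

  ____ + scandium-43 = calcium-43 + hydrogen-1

Conserve mass number: A + 43 = 43 + 1, so A = 1.
Conserve atomic number: Z + 21 = 20 + 1, so Z = 0.
A = 1 and Z = 0 is neutron — a neutron.

neutron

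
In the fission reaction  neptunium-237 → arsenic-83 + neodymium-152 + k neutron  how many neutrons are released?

Conserve mass number: 237 = 83 + 152 + k, so k = 237 − 235 = 2.
Check atomic number: 93 = 33 + 60 + 0 = 93. ✓

2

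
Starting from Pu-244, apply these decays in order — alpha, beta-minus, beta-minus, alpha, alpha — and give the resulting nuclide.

Start: (A, Z) = (244, 94).
After α: (240, 92).
After β⁻: (240, 93).
After β⁻: (240, 94).
After α: (236, 92).
After α: (232, 90).
Z = 90 is thorium.

Th-232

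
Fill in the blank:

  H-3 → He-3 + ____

Conserve mass number: 3 = 3 + A, so A = 0.
Conserve atomic number: 1 = 2 + Z, so Z = -1.
A = 0 and Z = -1 is e⁻ — a beta-minus particle.

beta-minus particle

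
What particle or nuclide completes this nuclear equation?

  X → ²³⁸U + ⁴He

Conserve mass number: A = 238 + 4, so A = 242.
Conserve atomic number: Z = 92 + 2, so Z = 94.
Z = 94 is plutonium, so the species is ²⁴²Pu.

Pu-242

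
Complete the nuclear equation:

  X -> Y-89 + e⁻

Sr-89

Conserve mass number: A = 89 + 0, so A = 89.
Conserve atomic number: Z = 39 − 1, so Z = 38.
Z = 38 is strontium, so the species is Sr-89.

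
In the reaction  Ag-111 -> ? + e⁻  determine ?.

Cd-111

Conserve mass number: 111 = A + 0, so A = 111.
Conserve atomic number: 47 = Z − 1, so Z = 48.
Z = 48 is cadmium, so the species is Cd-111.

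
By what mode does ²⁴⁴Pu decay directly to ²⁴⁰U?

alpha decay

ΔA = 240 − 244 = -4; ΔZ = 92 − 94 = -2.
A drops by 4 and Z drops by 2 — the signature of alpha emission.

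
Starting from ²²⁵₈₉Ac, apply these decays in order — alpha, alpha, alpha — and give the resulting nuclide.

Start: (A, Z) = (225, 89).
After α: (221, 87).
After α: (217, 85).
After α: (213, 83).
Z = 83 is bismuth.

Bi-213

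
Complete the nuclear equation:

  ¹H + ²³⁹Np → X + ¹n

Conserve mass number: 1 + 239 = A + 1, so A = 239.
Conserve atomic number: 1 + 93 = Z + 0, so Z = 94.
Z = 94 is plutonium, so the species is ²³⁹Pu.

Pu-239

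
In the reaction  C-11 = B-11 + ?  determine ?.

positron

Conserve mass number: 11 = 11 + A, so A = 0.
Conserve atomic number: 6 = 5 + Z, so Z = 1.
A = 0 and Z = 1 is e⁺ — a positron.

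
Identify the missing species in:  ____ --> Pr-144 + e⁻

Ce-144

Conserve mass number: A = 144 + 0, so A = 144.
Conserve atomic number: Z = 59 − 1, so Z = 58.
Z = 58 is cerium, so the species is Ce-144.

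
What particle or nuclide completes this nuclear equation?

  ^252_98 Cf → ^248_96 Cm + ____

alpha particle

Conserve mass number: 252 = 248 + A, so A = 4.
Conserve atomic number: 98 = 96 + Z, so Z = 2.
A = 4 and Z = 2 is ^4_2 He — an alpha particle.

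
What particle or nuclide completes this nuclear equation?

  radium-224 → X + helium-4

Conserve mass number: 224 = A + 4, so A = 220.
Conserve atomic number: 88 = Z + 2, so Z = 86.
Z = 86 is radon, so the species is radon-220.

Rn-220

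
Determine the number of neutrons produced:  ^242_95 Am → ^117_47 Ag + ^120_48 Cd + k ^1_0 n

Conserve mass number: 242 = 117 + 120 + k, so k = 242 − 237 = 5.
Check atomic number: 95 = 47 + 48 + 0 = 95. ✓

5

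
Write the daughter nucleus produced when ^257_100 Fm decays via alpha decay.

Alpha decay: mass number changes by -4, atomic number by -2.
A: 257 − 4 = 253; Z: 100 − 2 = 98.
Z = 98 is californium, so the daughter is ^253_98 Cf.

Cf-253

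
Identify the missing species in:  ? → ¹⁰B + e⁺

C-10

Conserve mass number: A = 10 + 0, so A = 10.
Conserve atomic number: Z = 5 + 1, so Z = 6.
Z = 6 is carbon, so the species is ¹⁰C.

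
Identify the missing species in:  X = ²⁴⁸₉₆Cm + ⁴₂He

Cf-252

Conserve mass number: A = 248 + 4, so A = 252.
Conserve atomic number: Z = 96 + 2, so Z = 98.
Z = 98 is californium, so the species is ²⁵²₉₈Cf.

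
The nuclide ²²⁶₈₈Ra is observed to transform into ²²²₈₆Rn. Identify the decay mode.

alpha decay

ΔA = 222 − 226 = -4; ΔZ = 86 − 88 = -2.
A drops by 4 and Z drops by 2 — the signature of alpha emission.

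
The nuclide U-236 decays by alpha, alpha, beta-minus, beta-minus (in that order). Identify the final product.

Th-228

Start: (A, Z) = (236, 92).
After α: (232, 90).
After α: (228, 88).
After β⁻: (228, 89).
After β⁻: (228, 90).
Z = 90 is thorium.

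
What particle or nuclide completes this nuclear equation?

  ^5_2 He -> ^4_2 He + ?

Conserve mass number: 5 = 4 + A, so A = 1.
Conserve atomic number: 2 = 2 + Z, so Z = 0.
A = 1 and Z = 0 is ^1_0 n — a neutron.

neutron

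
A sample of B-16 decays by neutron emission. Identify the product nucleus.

Neutron emission: mass number changes by -1, atomic number by +0.
A: 16 − 1 = 15; Z: 5 = 5.
Z = 5 is boron, so the daughter is B-15.

B-15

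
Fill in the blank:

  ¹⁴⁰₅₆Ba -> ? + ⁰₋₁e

Conserve mass number: 140 = A + 0, so A = 140.
Conserve atomic number: 56 = Z − 1, so Z = 57.
Z = 57 is lanthanum, so the species is ¹⁴⁰₅₇La.

La-140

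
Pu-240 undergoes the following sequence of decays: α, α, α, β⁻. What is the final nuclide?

Start: (A, Z) = (240, 94).
After α: (236, 92).
After α: (232, 90).
After α: (228, 88).
After β⁻: (228, 89).
Z = 89 is actinium.

Ac-228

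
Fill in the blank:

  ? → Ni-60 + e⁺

Conserve mass number: A = 60 + 0, so A = 60.
Conserve atomic number: Z = 28 + 1, so Z = 29.
Z = 29 is copper, so the species is Cu-60.

Cu-60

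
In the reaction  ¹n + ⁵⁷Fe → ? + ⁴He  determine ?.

Conserve mass number: 1 + 57 = A + 4, so A = 54.
Conserve atomic number: 0 + 26 = Z + 2, so Z = 24.
Z = 24 is chromium, so the species is ⁵⁴Cr.

Cr-54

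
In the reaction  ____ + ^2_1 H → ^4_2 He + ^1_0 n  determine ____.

Conserve mass number: A + 2 = 4 + 1, so A = 3.
Conserve atomic number: Z + 1 = 2 + 0, so Z = 1.
A = 3 and Z = 1 is ^3_1 H — a triton.

triton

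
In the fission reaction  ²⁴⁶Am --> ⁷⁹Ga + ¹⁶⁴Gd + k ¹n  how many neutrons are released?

Conserve mass number: 246 = 79 + 164 + k, so k = 246 − 243 = 3.
Check atomic number: 95 = 31 + 64 + 0 = 95. ✓

3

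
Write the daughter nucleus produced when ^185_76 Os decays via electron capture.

Re-185

Electron capture: mass number changes by +0, atomic number by -1.
A: 185 = 185; Z: 76 − 1 = 75.
Z = 75 is rhenium, so the daughter is ^185_75 Re.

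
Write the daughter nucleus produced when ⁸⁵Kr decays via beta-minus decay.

Beta-minus decay: mass number changes by +0, atomic number by +1.
A: 85 = 85; Z: 36 + 1 = 37.
Z = 37 is rubidium, so the daughter is ⁸⁵Rb.

Rb-85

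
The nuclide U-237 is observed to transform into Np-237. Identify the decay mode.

ΔA = 237 − 237 = 0; ΔZ = 93 − 92 = +1.
A is unchanged and Z rises by 1 — a neutron has become a proton (β⁻ decay).

beta-minus decay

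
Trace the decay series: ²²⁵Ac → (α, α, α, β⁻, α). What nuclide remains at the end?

Start: (A, Z) = (225, 89).
After α: (221, 87).
After α: (217, 85).
After α: (213, 83).
After β⁻: (213, 84).
After α: (209, 82).
Z = 82 is lead.

Pb-209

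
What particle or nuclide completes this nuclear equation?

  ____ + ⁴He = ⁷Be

He-3

Conserve mass number: A + 4 = 7, so A = 3.
Conserve atomic number: Z + 2 = 4, so Z = 2.
Z = 2 is helium, so the species is ³He.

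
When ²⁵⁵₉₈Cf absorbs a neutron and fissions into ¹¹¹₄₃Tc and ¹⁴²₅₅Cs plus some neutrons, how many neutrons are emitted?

3

Conserve mass number: 256 = 111 + 142 + k, so k = 256 − 253 = 3.
Check atomic number: 98 = 43 + 55 + 0 = 98. ✓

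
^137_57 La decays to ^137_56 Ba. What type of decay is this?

ΔA = 137 − 137 = 0; ΔZ = 56 − 57 = -1.
A is unchanged and Z drops by 1 — a proton has become a neutron (β⁺ emission or electron capture).

beta-plus decay or electron capture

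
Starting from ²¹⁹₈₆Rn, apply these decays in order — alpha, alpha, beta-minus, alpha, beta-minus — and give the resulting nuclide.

Pb-207

Start: (A, Z) = (219, 86).
After α: (215, 84).
After α: (211, 82).
After β⁻: (211, 83).
After α: (207, 81).
After β⁻: (207, 82).
Z = 82 is lead.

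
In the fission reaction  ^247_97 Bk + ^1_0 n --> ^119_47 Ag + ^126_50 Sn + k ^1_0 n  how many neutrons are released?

3

Conserve mass number: 248 = 119 + 126 + k, so k = 248 − 245 = 3.
Check atomic number: 97 = 47 + 50 + 0 = 97. ✓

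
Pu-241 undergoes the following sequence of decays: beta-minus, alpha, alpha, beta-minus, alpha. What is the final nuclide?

Th-229

Start: (A, Z) = (241, 94).
After β⁻: (241, 95).
After α: (237, 93).
After α: (233, 91).
After β⁻: (233, 92).
After α: (229, 90).
Z = 90 is thorium.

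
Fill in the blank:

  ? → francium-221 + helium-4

Conserve mass number: A = 221 + 4, so A = 225.
Conserve atomic number: Z = 87 + 2, so Z = 89.
Z = 89 is actinium, so the species is actinium-225.

Ac-225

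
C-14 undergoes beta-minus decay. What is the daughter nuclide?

Beta-minus decay: mass number changes by +0, atomic number by +1.
A: 14 = 14; Z: 6 + 1 = 7.
Z = 7 is nitrogen, so the daughter is N-14.

N-14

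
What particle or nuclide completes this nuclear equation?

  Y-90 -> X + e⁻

Conserve mass number: 90 = A + 0, so A = 90.
Conserve atomic number: 39 = Z − 1, so Z = 40.
Z = 40 is zirconium, so the species is Zr-90.

Zr-90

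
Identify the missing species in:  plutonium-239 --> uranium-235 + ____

alpha particle

Conserve mass number: 239 = 235 + A, so A = 4.
Conserve atomic number: 94 = 92 + Z, so Z = 2.
A = 4 and Z = 2 is helium-4 — an alpha particle.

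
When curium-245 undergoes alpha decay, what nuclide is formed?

Pu-241

Alpha decay: mass number changes by -4, atomic number by -2.
A: 245 − 4 = 241; Z: 96 − 2 = 94.
Z = 94 is plutonium, so the daughter is plutonium-241.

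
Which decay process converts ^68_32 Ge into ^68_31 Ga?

ΔA = 68 − 68 = 0; ΔZ = 31 − 32 = -1.
A is unchanged and Z drops by 1 — a proton has become a neutron (β⁺ emission or electron capture).

beta-plus decay or electron capture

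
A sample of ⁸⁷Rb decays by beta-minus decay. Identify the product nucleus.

Beta-minus decay: mass number changes by +0, atomic number by +1.
A: 87 = 87; Z: 37 + 1 = 38.
Z = 38 is strontium, so the daughter is ⁸⁷Sr.

Sr-87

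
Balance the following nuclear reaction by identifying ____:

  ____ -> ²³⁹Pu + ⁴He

Cm-243

Conserve mass number: A = 239 + 4, so A = 243.
Conserve atomic number: Z = 94 + 2, so Z = 96.
Z = 96 is curium, so the species is ²⁴³Cm.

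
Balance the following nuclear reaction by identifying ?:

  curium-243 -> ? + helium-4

Conserve mass number: 243 = A + 4, so A = 239.
Conserve atomic number: 96 = Z + 2, so Z = 94.
Z = 94 is plutonium, so the species is plutonium-239.

Pu-239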